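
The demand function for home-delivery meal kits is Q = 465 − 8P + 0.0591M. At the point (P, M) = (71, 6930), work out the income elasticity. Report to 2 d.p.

1.34

At P = 71, M = 6930: Q = 306.563.
Holding P constant, ∂Q/∂M = 0.0591.
η_M = (∂Q/∂M)·(M/Q) = 0.0591 × (6930/306.563) = 1.34.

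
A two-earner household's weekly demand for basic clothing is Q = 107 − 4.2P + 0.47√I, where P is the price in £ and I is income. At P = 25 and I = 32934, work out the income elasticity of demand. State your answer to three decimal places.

At P = 25, I = 32934: Q = 87.294.
Holding P constant, ∂Q/∂I = 0.47/(2√I) = 0.00129493.
η_I = (∂Q/∂I)·(I/Q) = 0.00129493 × (32934/87.294) = 0.489.

0.489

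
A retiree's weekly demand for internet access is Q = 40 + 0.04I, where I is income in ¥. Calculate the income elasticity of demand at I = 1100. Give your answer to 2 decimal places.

At I = 1100: Q = 84.000.
dQ/dI = 0.04.
η = (dQ/dI)·(I/Q) = 0.04 × (1100/84.000) = 0.52.

0.52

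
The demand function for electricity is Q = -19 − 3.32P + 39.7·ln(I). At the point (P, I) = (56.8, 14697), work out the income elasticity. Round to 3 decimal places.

0.229

At P = 56.8, I = 14697: Q = 173.361.
Holding P constant, ∂Q/∂I = 39.7/I = 0.00270123.
η_I = (∂Q/∂I)·(I/Q) = 0.00270123 × (14697/173.361) = 0.229.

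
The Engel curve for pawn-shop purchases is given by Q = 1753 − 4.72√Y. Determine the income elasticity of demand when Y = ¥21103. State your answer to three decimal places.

At Y = 21103: Q = 1067.332.
dQ/dY = -4.72/(2√Y) = -0.0162458 at this income.
η = (dQ/dY)·(Y/Q) = -0.0162458 × (21103/1067.332) = -0.321.

-0.321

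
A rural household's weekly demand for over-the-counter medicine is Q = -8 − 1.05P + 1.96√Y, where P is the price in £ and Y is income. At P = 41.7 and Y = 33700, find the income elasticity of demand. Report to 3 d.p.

At P = 41.7, Y = 33700: Q = 308.023.
Holding P constant, ∂Q/∂Y = 1.96/(2√Y) = 0.0053384.
η_Y = (∂Q/∂Y)·(Y/Q) = 0.0053384 × (33700/308.023) = 0.584.

0.584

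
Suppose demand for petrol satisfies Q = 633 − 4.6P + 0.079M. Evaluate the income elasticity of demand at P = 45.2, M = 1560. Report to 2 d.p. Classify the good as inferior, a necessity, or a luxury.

At P = 45.2, M = 1560: Q = 548.320.
Holding P constant, ∂Q/∂M = 0.079.
η_M = (∂Q/∂M)·(M/Q) = 0.079 × (1560/548.320) = 0.22.
Since 0 < η < 1, this is a necessity.

0.22 (necessity)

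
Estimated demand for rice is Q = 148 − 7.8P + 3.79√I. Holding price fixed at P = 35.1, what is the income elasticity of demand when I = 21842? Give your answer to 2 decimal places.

0.64

At P = 35.1, I = 21842: Q = 434.346.
Holding P constant, ∂Q/∂I = 3.79/(2√I) = 0.0128222.
η_I = (∂Q/∂I)·(I/Q) = 0.0128222 × (21842/434.346) = 0.64.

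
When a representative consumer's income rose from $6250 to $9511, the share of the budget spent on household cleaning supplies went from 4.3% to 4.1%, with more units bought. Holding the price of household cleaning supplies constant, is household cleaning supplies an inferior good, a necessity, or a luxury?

Quantity rises but the budget share falls as income rises, so 0 < η < 1.

necessity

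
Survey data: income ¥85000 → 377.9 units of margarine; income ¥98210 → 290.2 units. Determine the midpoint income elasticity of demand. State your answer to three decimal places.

ΔQ = 290.2 − 377.9 = -87.7; midpoint Q̄ = (377.9 + 290.2)/2 = 334.05.
ΔI = 98210 − 85000 = 13210; midpoint Ī = (85000 + 98210)/2 = 91605.
η = (ΔQ/Q̄) ÷ (ΔI/Ī) = (-87.7/334.05) ÷ (13210/91605) = -1.821.

-1.821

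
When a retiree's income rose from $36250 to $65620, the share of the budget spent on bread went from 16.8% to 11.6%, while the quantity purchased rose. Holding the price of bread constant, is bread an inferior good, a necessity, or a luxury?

necessity

Quantity rises but the budget share falls as income rises, so 0 < η < 1.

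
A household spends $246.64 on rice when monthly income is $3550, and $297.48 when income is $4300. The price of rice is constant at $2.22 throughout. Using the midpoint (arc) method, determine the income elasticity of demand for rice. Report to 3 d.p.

With a constant price, Q₁ = 246.64/2.22 = 111.099 and Q₂ = 297.48/2.22 = 134.000 (equivalently, work directly with expenditure since P cancels).
Midpoint %ΔQ = (297.48 − 246.64)/272.06 = 0.18687; midpoint %ΔI = (4300 − 3550)/3925 = 0.19108.
η = 0.18687 / 0.19108 = 0.978.

0.978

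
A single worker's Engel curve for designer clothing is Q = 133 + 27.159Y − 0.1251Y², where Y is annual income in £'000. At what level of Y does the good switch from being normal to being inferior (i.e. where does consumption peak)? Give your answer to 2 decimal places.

dQ/dY = 27.159 − 0.2502Y.
The good is inferior where dQ/dY < 0. Setting dQ/dY = 0 gives Y = 27.159 / 0.2502 = 108.55.

108.55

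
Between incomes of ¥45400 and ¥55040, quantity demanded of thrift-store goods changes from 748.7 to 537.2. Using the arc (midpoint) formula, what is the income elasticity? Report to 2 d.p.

-1.71

ΔQ = 537.2 − 748.7 = -211.5; midpoint Q̄ = (748.7 + 537.2)/2 = 642.95.
ΔI = 55040 − 45400 = 9640; midpoint Ī = (45400 + 55040)/2 = 50220.
η = (ΔQ/Q̄) ÷ (ΔI/Ī) = (-211.5/642.95) ÷ (9640/50220) = -1.71.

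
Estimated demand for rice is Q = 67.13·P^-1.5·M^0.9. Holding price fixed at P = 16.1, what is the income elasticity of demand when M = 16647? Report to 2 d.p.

0.90

For a multiplicative demand Q = A·P^α·M^β, the income elasticity is β everywhere.
Here β = 0.9, so η = 0.90.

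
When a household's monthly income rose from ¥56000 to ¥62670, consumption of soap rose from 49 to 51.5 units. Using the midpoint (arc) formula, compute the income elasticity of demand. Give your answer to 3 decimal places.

ΔQ = 51.5 − 49 = 2.5; midpoint Q̄ = (49 + 51.5)/2 = 50.25.
ΔI = 62670 − 56000 = 6670; midpoint Ī = (56000 + 62670)/2 = 59335.
η = (ΔQ/Q̄) ÷ (ΔI/Ī) = (2.5/50.25) ÷ (6670/59335) = 0.443.

0.443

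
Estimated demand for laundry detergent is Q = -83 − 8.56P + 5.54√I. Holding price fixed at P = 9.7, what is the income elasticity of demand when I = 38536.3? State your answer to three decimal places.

0.590

At P = 9.7, I = 38536.3: Q = 921.507.
Holding P constant, ∂Q/∂I = 5.54/(2√I) = 0.0141106.
η_I = (∂Q/∂I)·(I/Q) = 0.0141106 × (38536.3/921.507) = 0.590.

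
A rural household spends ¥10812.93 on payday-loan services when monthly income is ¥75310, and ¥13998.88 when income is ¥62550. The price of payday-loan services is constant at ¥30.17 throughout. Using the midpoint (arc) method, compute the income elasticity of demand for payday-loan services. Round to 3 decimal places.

-1.387

With a constant price, Q₁ = 10812.93/30.17 = 358.400 and Q₂ = 13998.88/30.17 = 464.000 (equivalently, work directly with expenditure since P cancels).
Midpoint %ΔQ = (13998.88 − 10812.93)/12405.91 = 0.25681; midpoint %ΔI = (62550 − 75310)/68930 = -0.18512.
η = 0.25681 / -0.18512 = -1.387.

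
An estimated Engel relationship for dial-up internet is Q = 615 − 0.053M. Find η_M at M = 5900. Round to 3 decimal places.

At M = 5900: Q = 302.300.
dQ/dM = −0.053.
η = (dQ/dM)·(M/Q) = -0.053 × (5900/302.300) = -1.034.

-1.034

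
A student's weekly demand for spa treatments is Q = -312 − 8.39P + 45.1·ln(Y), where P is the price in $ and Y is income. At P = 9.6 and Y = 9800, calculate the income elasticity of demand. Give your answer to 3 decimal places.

2.056

At P = 9.6, Y = 9800: Q = 21.931.
Holding P constant, ∂Q/∂Y = 45.1/Y = 0.00460204.
η_Y = (∂Q/∂Y)·(Y/Q) = 0.00460204 × (9800/21.931) = 2.056.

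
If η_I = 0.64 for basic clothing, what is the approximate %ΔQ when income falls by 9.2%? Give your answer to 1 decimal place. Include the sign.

%ΔQ ≈ η × %ΔI = 0.64 × (-9.2%) = -5.9%.

-5.9%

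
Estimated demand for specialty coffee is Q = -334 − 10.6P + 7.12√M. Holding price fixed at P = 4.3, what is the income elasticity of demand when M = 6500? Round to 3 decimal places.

At P = 4.3, M = 6500: Q = 194.453.
Holding P constant, ∂Q/∂M = 7.12/(2√M) = 0.0441564.
η_M = (∂Q/∂M)·(M/Q) = 0.0441564 × (6500/194.453) = 1.476.

1.476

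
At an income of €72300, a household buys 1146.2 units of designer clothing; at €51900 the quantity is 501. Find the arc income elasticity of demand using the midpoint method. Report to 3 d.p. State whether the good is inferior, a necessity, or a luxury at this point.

2.385 (luxury)

ΔQ = 501 − 1146.2 = -645.2; midpoint Q̄ = (1146.2 + 501)/2 = 823.6.
ΔI = 51900 − 72300 = -20400; midpoint Ī = (72300 + 51900)/2 = 62100.
η = (ΔQ/Q̄) ÷ (ΔI/Ī) = (-645.2/823.6) ÷ (-20400/62100) = 2.385.
η > 1 ⇒ luxury.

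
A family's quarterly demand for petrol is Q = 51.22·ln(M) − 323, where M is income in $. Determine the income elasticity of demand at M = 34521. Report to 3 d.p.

At M = 34521: Q = 212.214.
dQ/dM = 51.22/M = 0.00148373 at this income.
η = (dQ/dM)·(M/Q) = 0.00148373 × (34521/212.214) = 0.241.

0.241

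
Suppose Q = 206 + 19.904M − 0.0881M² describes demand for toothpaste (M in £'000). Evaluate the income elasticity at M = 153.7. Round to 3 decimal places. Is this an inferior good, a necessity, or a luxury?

At M = 153.7: Q = 1183.9977.
dQ/dM = 19.904 − 0.1762M = -7.17794.
η = (dQ/dM)·(M/Q) = -7.17794 × (153.7/1183.9977) = -0.932.
η < 0 ⇒ inferior good.

-0.932 (inferior good)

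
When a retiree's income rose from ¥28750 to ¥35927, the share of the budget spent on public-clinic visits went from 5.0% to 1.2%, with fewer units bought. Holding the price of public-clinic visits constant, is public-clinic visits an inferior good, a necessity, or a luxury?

Quantity demanded falls as income rises, so η < 0.

inferior good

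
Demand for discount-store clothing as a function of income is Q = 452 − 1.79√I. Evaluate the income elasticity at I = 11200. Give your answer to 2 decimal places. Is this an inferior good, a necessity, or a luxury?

-0.36 (inferior good)

At I = 11200: Q = 262.564.
dQ/dI = -1.79/(2√I) = -0.00845696 at this income.
η = (dQ/dI)·(I/Q) = -0.00845696 × (11200/262.564) = -0.36.
Since η < 0, the good is an inferior good.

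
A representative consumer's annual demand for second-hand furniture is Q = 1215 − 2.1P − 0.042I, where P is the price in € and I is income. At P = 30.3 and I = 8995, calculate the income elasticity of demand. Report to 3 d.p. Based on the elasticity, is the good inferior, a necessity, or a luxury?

-0.488 (inferior good)

At P = 30.3, I = 8995: Q = 773.580.
Holding P constant, ∂Q/∂I = −0.042.
η_I = (∂Q/∂I)·(I/Q) = -0.042 × (8995/773.580) = -0.488.
Since η < 0, this is an inferior good.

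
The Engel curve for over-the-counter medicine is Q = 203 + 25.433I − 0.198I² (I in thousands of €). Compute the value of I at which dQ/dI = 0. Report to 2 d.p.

64.22

dQ/dI = 25.433 − 0.396I.
The good is inferior where dQ/dI < 0. Setting dQ/dI = 0 gives I = 25.433 / 0.396 = 64.22.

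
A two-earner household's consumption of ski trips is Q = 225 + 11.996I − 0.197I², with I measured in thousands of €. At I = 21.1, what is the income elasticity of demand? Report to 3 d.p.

0.199

At I = 21.1: Q = 390.4092.
dQ/dI = 11.996 − 0.394I = 3.68260.
η = (dQ/dI)·(I/Q) = 3.68260 × (21.1/390.4092) = 0.199.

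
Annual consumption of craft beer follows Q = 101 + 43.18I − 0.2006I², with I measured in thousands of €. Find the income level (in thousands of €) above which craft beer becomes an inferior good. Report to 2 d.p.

dQ/dI = 43.18 − 0.4012I.
The good is inferior where dQ/dI < 0. Setting dQ/dI = 0 gives I = 43.18 / 0.4012 = 107.63.

107.63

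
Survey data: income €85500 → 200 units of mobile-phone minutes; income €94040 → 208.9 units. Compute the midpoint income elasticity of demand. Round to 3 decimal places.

0.458

ΔQ = 208.9 − 200 = 8.9; midpoint Q̄ = (200 + 208.9)/2 = 204.45.
ΔI = 94040 − 85500 = 8540; midpoint Ī = (85500 + 94040)/2 = 89770.
η = (ΔQ/Q̄) ÷ (ΔI/Ī) = (8.9/204.45) ÷ (8540/89770) = 0.458.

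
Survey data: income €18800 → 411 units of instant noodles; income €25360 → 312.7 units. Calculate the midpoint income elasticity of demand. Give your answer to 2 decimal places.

-0.91

ΔQ = 312.7 − 411 = -98.3; midpoint Q̄ = (411 + 312.7)/2 = 361.85.
ΔI = 25360 − 18800 = 6560; midpoint Ī = (18800 + 25360)/2 = 22080.
η = (ΔQ/Q̄) ÷ (ΔI/Ī) = (-98.3/361.85) ÷ (6560/22080) = -0.91.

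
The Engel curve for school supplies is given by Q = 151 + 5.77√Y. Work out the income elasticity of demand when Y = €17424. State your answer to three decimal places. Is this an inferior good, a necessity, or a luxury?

0.417 (necessity)

At Y = 17424: Q = 912.640.
dQ/dY = 5.77/(2√Y) = 0.0218561 at this income.
η = (dQ/dY)·(Y/Q) = 0.0218561 × (17424/912.640) = 0.417.
Since 0 < η < 1, the good is a necessity.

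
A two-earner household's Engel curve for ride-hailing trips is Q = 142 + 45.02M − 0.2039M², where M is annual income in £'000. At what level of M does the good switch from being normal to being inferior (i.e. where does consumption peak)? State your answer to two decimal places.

dQ/dM = 45.02 − 0.4078M.
The good is inferior where dQ/dM < 0. Setting dQ/dM = 0 gives M = 45.02 / 0.4078 = 110.40.

110.40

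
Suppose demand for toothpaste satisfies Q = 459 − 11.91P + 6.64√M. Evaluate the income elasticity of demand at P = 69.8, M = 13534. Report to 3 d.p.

At P = 69.8, M = 13534: Q = 400.151.
Holding P constant, ∂Q/∂M = 6.64/(2√M) = 0.0285381.
η_M = (∂Q/∂M)·(M/Q) = 0.0285381 × (13534/400.151) = 0.965.

0.965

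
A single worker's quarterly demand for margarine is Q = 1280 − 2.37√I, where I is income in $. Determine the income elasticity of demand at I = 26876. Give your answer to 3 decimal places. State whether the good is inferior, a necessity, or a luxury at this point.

-0.218 (inferior good)

At I = 26876: Q = 891.465.
dQ/dI = -2.37/(2√I) = -0.0072283 at this income.
η = (dQ/dI)·(I/Q) = -0.0072283 × (26876/891.465) = -0.218.
Since η < 0, the good is an inferior good.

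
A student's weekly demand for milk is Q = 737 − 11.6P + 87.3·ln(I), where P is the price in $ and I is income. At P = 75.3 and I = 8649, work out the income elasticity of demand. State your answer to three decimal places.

0.133

At P = 75.3, I = 8649: Q = 654.912.
Holding P constant, ∂Q/∂I = 87.3/I = 0.0100937.
η_I = (∂Q/∂I)·(I/Q) = 0.0100937 × (8649/654.912) = 0.133.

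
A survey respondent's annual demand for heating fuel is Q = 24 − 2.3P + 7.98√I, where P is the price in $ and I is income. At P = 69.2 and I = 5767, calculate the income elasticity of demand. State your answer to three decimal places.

0.644

At P = 69.2, I = 5767: Q = 470.847.
Holding P constant, ∂Q/∂I = 7.98/(2√I) = 0.0525409.
η_I = (∂Q/∂I)·(I/Q) = 0.0525409 × (5767/470.847) = 0.644.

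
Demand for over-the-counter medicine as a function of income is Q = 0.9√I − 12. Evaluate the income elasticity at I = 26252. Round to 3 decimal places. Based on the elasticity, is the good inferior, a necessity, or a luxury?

0.545 (necessity)

At I = 26252: Q = 133.822.
dQ/dI = 0.9/(2√I) = 0.00277735 at this income.
η = (dQ/dI)·(I/Q) = 0.00277735 × (26252/133.822) = 0.545.
Since 0 < η < 1, the good is a necessity.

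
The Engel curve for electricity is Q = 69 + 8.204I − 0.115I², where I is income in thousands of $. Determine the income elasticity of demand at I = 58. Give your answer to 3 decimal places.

-1.886

At I = 58: Q = 157.9720.
dQ/dI = 8.204 − 0.23I = -5.13600.
η = (dQ/dI)·(I/Q) = -5.13600 × (58/157.9720) = -1.886.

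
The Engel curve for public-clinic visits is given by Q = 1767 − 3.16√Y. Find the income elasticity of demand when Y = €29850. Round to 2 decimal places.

At Y = 29850: Q = 1221.042.
dQ/dY = -3.16/(2√Y) = -0.00914503 at this income.
η = (dQ/dY)·(Y/Q) = -0.00914503 × (29850/1221.042) = -0.22.

-0.22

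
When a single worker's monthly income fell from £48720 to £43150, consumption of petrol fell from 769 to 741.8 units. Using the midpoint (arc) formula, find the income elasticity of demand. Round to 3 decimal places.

ΔQ = 741.8 − 769 = -27.2; midpoint Q̄ = (769 + 741.8)/2 = 755.4.
ΔI = 43150 − 48720 = -5570; midpoint Ī = (48720 + 43150)/2 = 45935.
η = (ΔQ/Q̄) ÷ (ΔI/Ī) = (-27.2/755.4) ÷ (-5570/45935) = 0.297.

0.297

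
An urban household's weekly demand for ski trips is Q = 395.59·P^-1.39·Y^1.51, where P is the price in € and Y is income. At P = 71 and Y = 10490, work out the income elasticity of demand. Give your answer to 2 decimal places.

1.51

For a multiplicative demand Q = A·P^α·Y^β, the income elasticity is β everywhere.
Here β = 1.51, so η = 1.51.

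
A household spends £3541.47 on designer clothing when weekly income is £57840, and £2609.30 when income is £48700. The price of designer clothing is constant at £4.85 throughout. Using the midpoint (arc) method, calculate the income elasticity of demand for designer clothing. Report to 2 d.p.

1.77

With a constant price, Q₁ = 3541.47/4.85 = 730.200 and Q₂ = 2609.30/4.85 = 538.000 (equivalently, work directly with expenditure since P cancels).
Midpoint %ΔQ = (2609.30 − 3541.47)/3075.39 = -0.30311; midpoint %ΔI = (48700 − 57840)/53270 = -0.17158.
η = -0.30311 / -0.17158 = 1.77.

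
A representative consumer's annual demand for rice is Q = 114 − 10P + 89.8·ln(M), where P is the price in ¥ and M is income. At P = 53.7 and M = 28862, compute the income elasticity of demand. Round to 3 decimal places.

At P = 53.7, M = 28862: Q = 499.271.
Holding P constant, ∂Q/∂M = 89.8/M = 0.00311136.
η_M = (∂Q/∂M)·(M/Q) = 0.00311136 × (28862/499.271) = 0.180.

0.180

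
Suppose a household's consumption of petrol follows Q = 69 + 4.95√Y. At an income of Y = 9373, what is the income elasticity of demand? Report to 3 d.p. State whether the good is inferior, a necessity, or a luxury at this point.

At Y = 9373: Q = 548.231.
dQ/dY = 4.95/(2√Y) = 0.0255644 at this income.
η = (dQ/dY)·(Y/Q) = 0.0255644 × (9373/548.231) = 0.437.
Since 0 < η < 1, the good is a necessity.

0.437 (necessity)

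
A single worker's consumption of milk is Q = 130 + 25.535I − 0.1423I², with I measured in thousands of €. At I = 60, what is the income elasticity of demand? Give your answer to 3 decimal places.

At I = 60: Q = 1149.8200.
dQ/dI = 25.535 − 0.2846I = 8.45900.
η = (dQ/dI)·(I/Q) = 8.45900 × (60/1149.8200) = 0.441.

0.441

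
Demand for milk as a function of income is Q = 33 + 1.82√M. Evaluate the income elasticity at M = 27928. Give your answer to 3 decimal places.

At M = 27928: Q = 337.152.
dQ/dM = 1.82/(2√M) = 0.0054453 at this income.
η = (dQ/dM)·(M/Q) = 0.0054453 × (27928/337.152) = 0.451.

0.451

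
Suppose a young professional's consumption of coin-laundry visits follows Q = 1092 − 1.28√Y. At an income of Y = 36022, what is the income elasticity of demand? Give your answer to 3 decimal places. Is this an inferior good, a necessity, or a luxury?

-0.143 (inferior good)

At Y = 36022: Q = 849.063.
dQ/dY = -1.28/(2√Y) = -0.00337207 at this income.
η = (dQ/dY)·(Y/Q) = -0.00337207 × (36022/849.063) = -0.143.
Since η < 0, the good is an inferior good.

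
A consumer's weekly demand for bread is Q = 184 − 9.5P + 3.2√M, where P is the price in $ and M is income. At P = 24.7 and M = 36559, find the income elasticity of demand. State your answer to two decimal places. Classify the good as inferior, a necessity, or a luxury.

0.55 (necessity)

At P = 24.7, M = 36559: Q = 561.203.
Holding P constant, ∂Q/∂M = 3.2/(2√M) = 0.00836802.
η_M = (∂Q/∂M)·(M/Q) = 0.00836802 × (36559/561.203) = 0.55.
Since 0 < η < 1, this is a necessity.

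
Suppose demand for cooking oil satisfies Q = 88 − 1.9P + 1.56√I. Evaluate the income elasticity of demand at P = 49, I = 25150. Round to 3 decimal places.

At P = 49, I = 25150: Q = 242.297.
Holding P constant, ∂Q/∂I = 1.56/(2√I) = 0.00491842.
η_I = (∂Q/∂I)·(I/Q) = 0.00491842 × (25150/242.297) = 0.511.

0.511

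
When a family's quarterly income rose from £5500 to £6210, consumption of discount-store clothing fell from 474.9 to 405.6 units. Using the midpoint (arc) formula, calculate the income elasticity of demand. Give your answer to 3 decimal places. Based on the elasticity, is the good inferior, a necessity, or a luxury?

-1.298 (inferior good)

ΔQ = 405.6 − 474.9 = -69.3; midpoint Q̄ = (474.9 + 405.6)/2 = 440.25.
ΔI = 6210 − 5500 = 710; midpoint Ī = (5500 + 6210)/2 = 5855.
η = (ΔQ/Q̄) ÷ (ΔI/Ī) = (-69.3/440.25) ÷ (710/5855) = -1.298.
η < 0 ⇒ inferior good.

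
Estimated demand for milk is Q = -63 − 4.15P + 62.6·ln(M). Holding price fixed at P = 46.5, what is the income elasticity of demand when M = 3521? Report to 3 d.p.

At P = 46.5, M = 3521: Q = 255.248.
Holding P constant, ∂Q/∂M = 62.6/M = 0.017779.
η_M = (∂Q/∂M)·(M/Q) = 0.017779 × (3521/255.248) = 0.245.

0.245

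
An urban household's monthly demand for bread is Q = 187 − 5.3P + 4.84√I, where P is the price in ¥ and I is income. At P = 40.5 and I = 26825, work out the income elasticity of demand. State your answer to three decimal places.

At P = 40.5, I = 26825: Q = 765.062.
Holding P constant, ∂Q/∂I = 4.84/(2√I) = 0.0147756.
η_I = (∂Q/∂I)·(I/Q) = 0.0147756 × (26825/765.062) = 0.518.

0.518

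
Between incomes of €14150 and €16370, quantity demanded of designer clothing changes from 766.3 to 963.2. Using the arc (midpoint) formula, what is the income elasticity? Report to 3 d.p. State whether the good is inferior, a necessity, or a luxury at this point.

1.565 (luxury)

ΔQ = 963.2 − 766.3 = 196.9; midpoint Q̄ = (766.3 + 963.2)/2 = 864.75.
ΔI = 16370 − 14150 = 2220; midpoint Ī = (14150 + 16370)/2 = 15260.
η = (ΔQ/Q̄) ÷ (ΔI/Ī) = (196.9/864.75) ÷ (2220/15260) = 1.565.
η > 1 ⇒ luxury.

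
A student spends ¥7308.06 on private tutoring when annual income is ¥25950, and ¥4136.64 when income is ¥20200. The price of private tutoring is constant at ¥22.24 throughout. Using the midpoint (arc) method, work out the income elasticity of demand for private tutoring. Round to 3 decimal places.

2.224

With a constant price, Q₁ = 7308.06/22.24 = 328.600 and Q₂ = 4136.64/22.24 = 186.000 (equivalently, work directly with expenditure since P cancels).
Midpoint %ΔQ = (4136.64 − 7308.06)/5722.35 = -0.55422; midpoint %ΔI = (20200 − 25950)/23075 = -0.24919.
η = -0.55422 / -0.24919 = 2.224.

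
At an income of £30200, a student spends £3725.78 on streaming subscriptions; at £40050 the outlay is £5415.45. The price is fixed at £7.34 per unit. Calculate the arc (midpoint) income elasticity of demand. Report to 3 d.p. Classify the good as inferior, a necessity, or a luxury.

1.318 (luxury)

With a constant price, Q₁ = 3725.78/7.34 = 507.599 and Q₂ = 5415.45/7.34 = 737.800 (equivalently, work directly with expenditure since P cancels).
Midpoint %ΔQ = (5415.45 − 3725.78)/4570.62 = 0.36968; midpoint %ΔI = (40050 − 30200)/35125 = 0.28043.
η = 0.36968 / 0.28043 = 1.318.
η > 1 ⇒ luxury.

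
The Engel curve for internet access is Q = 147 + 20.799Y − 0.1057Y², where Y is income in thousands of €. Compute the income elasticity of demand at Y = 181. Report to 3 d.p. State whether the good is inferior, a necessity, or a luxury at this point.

At Y = 181: Q = 448.7813.
dQ/dY = 20.799 − 0.2114Y = -17.46440.
η = (dQ/dY)·(Y/Q) = -17.46440 × (181/448.7813) = -7.044.
η < 0 ⇒ inferior good.

-7.044 (inferior good)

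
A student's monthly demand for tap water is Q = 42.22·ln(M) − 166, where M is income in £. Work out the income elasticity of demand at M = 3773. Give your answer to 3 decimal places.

At M = 3773: Q = 181.708.
dQ/dM = 42.22/M = 0.01119 at this income.
η = (dQ/dM)·(M/Q) = 0.01119 × (3773/181.708) = 0.232.

0.232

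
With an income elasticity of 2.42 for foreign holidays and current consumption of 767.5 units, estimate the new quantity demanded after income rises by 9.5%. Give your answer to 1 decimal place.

%ΔQ ≈ η × %ΔI = 2.42 × 9.5% = 22.99%.
New Q ≈ 767.5 × (1 + 0.2299) = 943.9.

943.9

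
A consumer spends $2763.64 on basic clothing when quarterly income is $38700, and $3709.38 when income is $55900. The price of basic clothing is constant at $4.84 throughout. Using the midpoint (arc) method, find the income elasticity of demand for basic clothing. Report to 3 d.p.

0.804

With a constant price, Q₁ = 2763.64/4.84 = 571.000 and Q₂ = 3709.38/4.84 = 766.401 (equivalently, work directly with expenditure since P cancels).
Midpoint %ΔQ = (3709.38 − 2763.64)/3236.51 = 0.29221; midpoint %ΔI = (55900 − 38700)/47300 = 0.36364.
η = 0.29221 / 0.36364 = 0.804.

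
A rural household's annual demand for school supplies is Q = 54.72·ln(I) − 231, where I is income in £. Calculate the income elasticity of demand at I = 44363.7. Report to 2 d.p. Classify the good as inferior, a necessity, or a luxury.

At I = 44363.7: Q = 354.514.
dQ/dI = 54.72/I = 0.00123344 at this income.
η = (dQ/dI)·(I/Q) = 0.00123344 × (44363.7/354.514) = 0.15.
Since 0 < η < 1, the good is a necessity.

0.15 (necessity)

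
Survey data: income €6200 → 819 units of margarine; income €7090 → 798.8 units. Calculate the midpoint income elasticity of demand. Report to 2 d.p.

-0.19

ΔQ = 798.8 − 819 = -20.2; midpoint Q̄ = (819 + 798.8)/2 = 808.9.
ΔI = 7090 − 6200 = 890; midpoint Ī = (6200 + 7090)/2 = 6645.
η = (ΔQ/Q̄) ÷ (ΔI/Ī) = (-20.2/808.9) ÷ (890/6645) = -0.19.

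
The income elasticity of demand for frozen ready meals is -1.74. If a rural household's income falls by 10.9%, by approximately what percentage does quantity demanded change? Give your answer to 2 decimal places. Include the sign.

%ΔQ ≈ η × %ΔI = -1.74 × (-10.9%) = 18.97%.

18.97%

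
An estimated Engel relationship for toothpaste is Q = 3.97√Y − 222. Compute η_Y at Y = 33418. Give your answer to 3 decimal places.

0.720

At Y = 33418: Q = 503.739.
dQ/dY = 3.97/(2√Y) = 0.0108585 at this income.
η = (dQ/dY)·(Y/Q) = 0.0108585 × (33418/503.739) = 0.720.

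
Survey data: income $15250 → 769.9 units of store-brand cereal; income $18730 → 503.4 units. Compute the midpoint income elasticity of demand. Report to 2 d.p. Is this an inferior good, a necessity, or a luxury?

ΔQ = 503.4 − 769.9 = -266.5; midpoint Q̄ = (769.9 + 503.4)/2 = 636.65.
ΔI = 18730 − 15250 = 3480; midpoint Ī = (15250 + 18730)/2 = 16990.
η = (ΔQ/Q̄) ÷ (ΔI/Ī) = (-266.5/636.65) ÷ (3480/16990) = -2.04.
η < 0 ⇒ inferior good.

-2.04 (inferior good)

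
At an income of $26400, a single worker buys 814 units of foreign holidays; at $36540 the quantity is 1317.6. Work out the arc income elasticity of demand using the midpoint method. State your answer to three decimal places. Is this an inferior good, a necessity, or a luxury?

1.466 (luxury)

ΔQ = 1317.6 − 814 = 503.6; midpoint Q̄ = (814 + 1317.6)/2 = 1065.8.
ΔI = 36540 − 26400 = 10140; midpoint Ī = (26400 + 36540)/2 = 31470.
η = (ΔQ/Q̄) ÷ (ΔI/Ī) = (503.6/1065.8) ÷ (10140/31470) = 1.466.
η > 1 ⇒ luxury.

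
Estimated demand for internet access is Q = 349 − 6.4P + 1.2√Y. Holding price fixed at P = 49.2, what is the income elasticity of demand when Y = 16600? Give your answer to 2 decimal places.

0.41

At P = 49.2, Y = 16600: Q = 188.729.
Holding P constant, ∂Q/∂Y = 1.2/(2√Y) = 0.0046569.
η_Y = (∂Q/∂Y)·(Y/Q) = 0.0046569 × (16600/188.729) = 0.41.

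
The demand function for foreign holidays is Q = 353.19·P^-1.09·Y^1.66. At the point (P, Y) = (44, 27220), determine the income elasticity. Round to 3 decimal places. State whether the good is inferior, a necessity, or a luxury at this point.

For a multiplicative demand Q = A·P^α·Y^β, the income elasticity is β everywhere.
Here β = 1.66, so η = 1.660.
Since η > 1, this is a luxury.

1.660 (luxury)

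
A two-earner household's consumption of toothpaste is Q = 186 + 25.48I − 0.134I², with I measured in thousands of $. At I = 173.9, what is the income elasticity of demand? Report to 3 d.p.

-6.506

At I = 173.9: Q = 564.6499.
dQ/dI = 25.48 − 0.268I = -21.12520.
η = (dQ/dI)·(I/Q) = -21.12520 × (173.9/564.6499) = -6.506.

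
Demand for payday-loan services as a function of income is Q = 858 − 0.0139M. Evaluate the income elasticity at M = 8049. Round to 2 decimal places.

-0.15

At M = 8049: Q = 746.119.
dQ/dM = −0.0139.
η = (dQ/dM)·(M/Q) = -0.0139 × (8049/746.119) = -0.15.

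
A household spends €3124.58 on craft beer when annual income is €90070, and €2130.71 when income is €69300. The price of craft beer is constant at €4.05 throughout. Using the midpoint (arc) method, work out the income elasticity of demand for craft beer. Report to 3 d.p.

With a constant price, Q₁ = 3124.58/4.05 = 771.501 and Q₂ = 2130.71/4.05 = 526.101 (equivalently, work directly with expenditure since P cancels).
Midpoint %ΔQ = (2130.71 − 3124.58)/2627.65 = -0.37824; midpoint %ΔI = (69300 − 90070)/79685 = -0.26065.
η = -0.37824 / -0.26065 = 1.451.

1.451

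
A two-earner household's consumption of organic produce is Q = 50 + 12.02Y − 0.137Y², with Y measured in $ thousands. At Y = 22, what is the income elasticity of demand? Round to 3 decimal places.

0.531

At Y = 22: Q = 248.1320.
dQ/dY = 12.02 − 0.274Y = 5.99200.
η = (dQ/dY)·(Y/Q) = 5.99200 × (22/248.1320) = 0.531.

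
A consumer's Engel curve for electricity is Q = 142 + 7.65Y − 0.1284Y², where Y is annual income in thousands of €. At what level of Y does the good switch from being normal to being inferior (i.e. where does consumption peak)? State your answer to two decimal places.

29.79

dQ/dY = 7.65 − 0.2568Y.
The good is inferior where dQ/dY < 0. Setting dQ/dY = 0 gives Y = 7.65 / 0.2568 = 29.79.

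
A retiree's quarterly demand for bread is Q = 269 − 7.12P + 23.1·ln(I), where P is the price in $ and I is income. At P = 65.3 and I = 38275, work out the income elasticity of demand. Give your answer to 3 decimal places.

0.483

At P = 65.3, I = 38275: Q = 47.828.
Holding P constant, ∂Q/∂I = 23.1/I = 0.000603527.
η_I = (∂Q/∂I)·(I/Q) = 0.000603527 × (38275/47.828) = 0.483.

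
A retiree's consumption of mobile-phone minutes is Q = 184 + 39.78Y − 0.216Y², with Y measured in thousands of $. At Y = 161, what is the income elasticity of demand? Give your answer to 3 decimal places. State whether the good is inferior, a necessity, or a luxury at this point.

-4.843 (inferior good)

At Y = 161: Q = 989.6440.
dQ/dY = 39.78 − 0.432Y = -29.77200.
η = (dQ/dY)·(Y/Q) = -29.77200 × (161/989.6440) = -4.843.
η < 0 ⇒ inferior good.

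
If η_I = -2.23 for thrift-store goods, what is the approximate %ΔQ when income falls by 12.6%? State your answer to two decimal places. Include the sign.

%ΔQ ≈ η × %ΔI = -2.23 × (-12.6%) = 28.10%.

28.10%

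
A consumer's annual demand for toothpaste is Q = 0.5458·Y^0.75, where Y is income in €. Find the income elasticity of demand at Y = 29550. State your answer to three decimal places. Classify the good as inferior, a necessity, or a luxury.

For Q = A·Y^β the income elasticity is constant and equal to β.
Here β = 0.75, so η = 0.750.
Since 0 < η < 1, the good is a necessity.

0.750 (necessity)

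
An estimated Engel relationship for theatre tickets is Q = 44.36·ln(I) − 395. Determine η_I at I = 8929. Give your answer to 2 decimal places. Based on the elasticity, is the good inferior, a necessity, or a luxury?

At I = 8929: Q = 8.546.
dQ/dI = 44.36/I = 0.00496808 at this income.
η = (dQ/dI)·(I/Q) = 0.00496808 × (8929/8.546) = 5.19.
Since η > 1, the good is a luxury.

5.19 (luxury)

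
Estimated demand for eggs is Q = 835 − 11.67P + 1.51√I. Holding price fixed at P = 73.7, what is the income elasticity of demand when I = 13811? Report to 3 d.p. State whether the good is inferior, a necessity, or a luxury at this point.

0.582 (necessity)

At P = 73.7, I = 13811: Q = 152.377.
Holding P constant, ∂Q/∂I = 1.51/(2√I) = 0.00642443.
η_I = (∂Q/∂I)·(I/Q) = 0.00642443 × (13811/152.377) = 0.582.
Since 0 < η < 1, this is a necessity.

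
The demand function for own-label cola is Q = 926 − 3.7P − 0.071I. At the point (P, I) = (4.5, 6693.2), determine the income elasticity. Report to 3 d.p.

-1.095

At P = 4.5, I = 6693.2: Q = 434.133.
Holding P constant, ∂Q/∂I = −0.071.
η_I = (∂Q/∂I)·(I/Q) = -0.071 × (6693.2/434.133) = -1.095.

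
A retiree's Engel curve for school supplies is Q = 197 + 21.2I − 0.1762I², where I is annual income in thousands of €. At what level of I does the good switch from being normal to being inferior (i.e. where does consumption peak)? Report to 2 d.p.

dQ/dI = 21.2 − 0.3524I.
The good is inferior where dQ/dI < 0. Setting dQ/dI = 0 gives I = 21.2 / 0.3524 = 60.16.

60.16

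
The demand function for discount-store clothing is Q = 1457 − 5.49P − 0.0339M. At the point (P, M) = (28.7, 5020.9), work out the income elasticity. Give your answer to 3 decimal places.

-0.151

At P = 28.7, M = 5020.9: Q = 1129.228.
Holding P constant, ∂Q/∂M = −0.0339.
η_M = (∂Q/∂M)·(M/Q) = -0.0339 × (5020.9/1129.228) = -0.151.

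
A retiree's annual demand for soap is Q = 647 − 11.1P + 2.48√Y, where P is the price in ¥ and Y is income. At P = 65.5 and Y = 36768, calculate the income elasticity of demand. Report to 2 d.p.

At P = 65.5, Y = 36768: Q = 395.490.
Holding P constant, ∂Q/∂Y = 2.48/(2√Y) = 0.00646676.
η_Y = (∂Q/∂Y)·(Y/Q) = 0.00646676 × (36768/395.490) = 0.60.

0.60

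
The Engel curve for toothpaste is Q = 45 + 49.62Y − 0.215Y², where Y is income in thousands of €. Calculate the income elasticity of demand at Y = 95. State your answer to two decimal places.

At Y = 95: Q = 2818.5250.
dQ/dY = 49.62 − 0.43Y = 8.77000.
η = (dQ/dY)·(Y/Q) = 8.77000 × (95/2818.5250) = 0.30.

0.30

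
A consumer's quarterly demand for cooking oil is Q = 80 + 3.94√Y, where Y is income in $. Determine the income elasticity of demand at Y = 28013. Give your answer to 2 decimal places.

At Y = 28013: Q = 739.441.
dQ/dY = 3.94/(2√Y) = 0.0117703 at this income.
η = (dQ/dY)·(Y/Q) = 0.0117703 × (28013/739.441) = 0.45.

0.45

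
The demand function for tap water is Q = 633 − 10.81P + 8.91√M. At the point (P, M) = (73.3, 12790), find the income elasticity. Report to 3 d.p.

0.594

At P = 73.3, M = 12790: Q = 848.285.
Holding P constant, ∂Q/∂M = 8.91/(2√M) = 0.0393924.
η_M = (∂Q/∂M)·(M/Q) = 0.0393924 × (12790/848.285) = 0.594.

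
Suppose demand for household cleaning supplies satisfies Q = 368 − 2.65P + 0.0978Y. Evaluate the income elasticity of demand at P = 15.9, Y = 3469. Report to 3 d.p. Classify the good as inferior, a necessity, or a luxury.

0.510 (necessity)

At P = 15.9, Y = 3469: Q = 665.133.
Holding P constant, ∂Q/∂Y = 0.0978.
η_Y = (∂Q/∂Y)·(Y/Q) = 0.0978 × (3469/665.133) = 0.510.
Since 0 < η < 1, this is a necessity.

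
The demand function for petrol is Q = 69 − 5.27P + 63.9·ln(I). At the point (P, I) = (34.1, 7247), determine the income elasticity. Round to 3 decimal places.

At P = 34.1, I = 7247: Q = 457.258.
Holding P constant, ∂Q/∂I = 63.9/I = 0.00881744.
η_I = (∂Q/∂I)·(I/Q) = 0.00881744 × (7247/457.258) = 0.140.

0.140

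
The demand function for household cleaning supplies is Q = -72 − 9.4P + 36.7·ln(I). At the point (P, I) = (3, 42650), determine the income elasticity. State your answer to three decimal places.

0.126

At P = 3, I = 42650: Q = 291.051.
Holding P constant, ∂Q/∂I = 36.7/I = 0.000860492.
η_I = (∂Q/∂I)·(I/Q) = 0.000860492 × (42650/291.051) = 0.126.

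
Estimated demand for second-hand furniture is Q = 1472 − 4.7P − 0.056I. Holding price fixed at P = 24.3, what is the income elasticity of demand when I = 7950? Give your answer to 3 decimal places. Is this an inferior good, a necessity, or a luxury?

At P = 24.3, I = 7950: Q = 912.590.
Holding P constant, ∂Q/∂I = −0.056.
η_I = (∂Q/∂I)·(I/Q) = -0.056 × (7950/912.590) = -0.488.
Since η < 0, this is an inferior good.

-0.488 (inferior good)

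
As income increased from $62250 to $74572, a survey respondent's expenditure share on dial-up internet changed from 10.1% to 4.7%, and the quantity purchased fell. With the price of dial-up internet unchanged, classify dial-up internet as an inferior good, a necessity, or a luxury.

inferior good

Quantity demanded falls as income rises, so η < 0.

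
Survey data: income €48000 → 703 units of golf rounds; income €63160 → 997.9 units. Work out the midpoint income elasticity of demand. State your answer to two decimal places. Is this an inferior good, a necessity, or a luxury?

ΔQ = 997.9 − 703 = 294.9; midpoint Q̄ = (703 + 997.9)/2 = 850.45.
ΔI = 63160 − 48000 = 15160; midpoint Ī = (48000 + 63160)/2 = 55580.
η = (ΔQ/Q̄) ÷ (ΔI/Ī) = (294.9/850.45) ÷ (15160/55580) = 1.27.
η > 1 ⇒ luxury.

1.27 (luxury)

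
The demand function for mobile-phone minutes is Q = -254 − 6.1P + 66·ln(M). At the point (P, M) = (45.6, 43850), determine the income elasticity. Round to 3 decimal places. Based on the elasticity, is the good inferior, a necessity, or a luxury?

0.381 (necessity)

At P = 45.6, M = 43850: Q = 173.283.
Holding P constant, ∂Q/∂M = 66/M = 0.00150513.
η_M = (∂Q/∂M)·(M/Q) = 0.00150513 × (43850/173.283) = 0.381.
Since 0 < η < 1, this is a necessity.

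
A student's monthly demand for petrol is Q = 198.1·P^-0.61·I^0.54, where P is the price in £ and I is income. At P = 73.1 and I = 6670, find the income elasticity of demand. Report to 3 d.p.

0.540

For a multiplicative demand Q = A·P^α·I^β, the income elasticity is β everywhere.
Here β = 0.54, so η = 0.540.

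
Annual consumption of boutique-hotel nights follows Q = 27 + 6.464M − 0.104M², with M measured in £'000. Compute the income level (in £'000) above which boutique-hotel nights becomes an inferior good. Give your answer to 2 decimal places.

31.08

dQ/dM = 6.464 − 0.208M.
The good is inferior where dQ/dM < 0. Setting dQ/dM = 0 gives M = 6.464 / 0.208 = 31.08.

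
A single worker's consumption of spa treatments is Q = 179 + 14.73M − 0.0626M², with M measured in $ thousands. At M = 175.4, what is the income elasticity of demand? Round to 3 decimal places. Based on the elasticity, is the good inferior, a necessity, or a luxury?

At M = 175.4: Q = 836.7430.
dQ/dM = 14.73 − 0.1252M = -7.23008.
η = (dQ/dM)·(M/Q) = -7.23008 × (175.4/836.7430) = -1.516.
η < 0 ⇒ inferior good.

-1.516 (inferior good)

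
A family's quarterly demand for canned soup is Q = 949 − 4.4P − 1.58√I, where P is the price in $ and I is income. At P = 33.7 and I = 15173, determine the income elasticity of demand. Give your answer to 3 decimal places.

At P = 33.7, I = 15173: Q = 606.098.
Holding P constant, ∂Q/∂I = -1.58/(2√I) = -0.00641344.
η_I = (∂Q/∂I)·(I/Q) = -0.00641344 × (15173/606.098) = -0.161.

-0.161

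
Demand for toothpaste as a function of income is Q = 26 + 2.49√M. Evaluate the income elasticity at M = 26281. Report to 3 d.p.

0.470

At M = 26281: Q = 429.664.
dQ/dM = 2.49/(2√M) = 0.00767977 at this income.
η = (dQ/dM)·(M/Q) = 0.00767977 × (26281/429.664) = 0.470.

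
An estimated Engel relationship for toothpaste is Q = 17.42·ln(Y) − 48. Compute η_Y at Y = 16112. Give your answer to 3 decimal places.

0.144

At Y = 16112: Q = 120.753.
dQ/dY = 17.42/Y = 0.00108118 at this income.
η = (dQ/dY)·(Y/Q) = 0.00108118 × (16112/120.753) = 0.144.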